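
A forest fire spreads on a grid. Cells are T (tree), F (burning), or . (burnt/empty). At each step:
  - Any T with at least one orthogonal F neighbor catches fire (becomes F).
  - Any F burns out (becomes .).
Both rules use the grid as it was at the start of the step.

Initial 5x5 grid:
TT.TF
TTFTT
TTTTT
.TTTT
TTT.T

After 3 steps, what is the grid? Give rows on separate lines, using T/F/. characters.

Step 1: 5 trees catch fire, 2 burn out
  TT.F.
  TF.FF
  TTFTT
  .TTTT
  TTT.T
Step 2: 6 trees catch fire, 5 burn out
  TF...
  F....
  TF.FF
  .TFTT
  TTT.T
Step 3: 6 trees catch fire, 6 burn out
  F....
  .....
  F....
  .F.FF
  TTF.T

F....
.....
F....
.F.FF
TTF.T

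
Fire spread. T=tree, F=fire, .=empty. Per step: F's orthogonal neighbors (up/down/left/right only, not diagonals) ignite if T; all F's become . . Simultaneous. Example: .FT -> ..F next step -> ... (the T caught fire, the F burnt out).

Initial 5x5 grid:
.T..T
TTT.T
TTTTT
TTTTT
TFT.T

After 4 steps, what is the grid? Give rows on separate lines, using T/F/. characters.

Step 1: 3 trees catch fire, 1 burn out
  .T..T
  TTT.T
  TTTTT
  TFTTT
  F.F.T
Step 2: 3 trees catch fire, 3 burn out
  .T..T
  TTT.T
  TFTTT
  F.FTT
  ....T
Step 3: 4 trees catch fire, 3 burn out
  .T..T
  TFT.T
  F.FTT
  ...FT
  ....T
Step 4: 5 trees catch fire, 4 burn out
  .F..T
  F.F.T
  ...FT
  ....F
  ....T

.F..T
F.F.T
...FT
....F
....T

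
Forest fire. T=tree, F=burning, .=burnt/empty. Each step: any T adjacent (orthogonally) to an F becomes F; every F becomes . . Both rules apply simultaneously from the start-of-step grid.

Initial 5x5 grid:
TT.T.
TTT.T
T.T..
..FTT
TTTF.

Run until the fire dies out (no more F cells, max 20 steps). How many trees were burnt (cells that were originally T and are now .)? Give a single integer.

Answer: 12

Derivation:
Step 1: +3 fires, +2 burnt (F count now 3)
Step 2: +3 fires, +3 burnt (F count now 3)
Step 3: +2 fires, +3 burnt (F count now 2)
Step 4: +2 fires, +2 burnt (F count now 2)
Step 5: +2 fires, +2 burnt (F count now 2)
Step 6: +0 fires, +2 burnt (F count now 0)
Fire out after step 6
Initially T: 14, now '.': 23
Total burnt (originally-T cells now '.'): 12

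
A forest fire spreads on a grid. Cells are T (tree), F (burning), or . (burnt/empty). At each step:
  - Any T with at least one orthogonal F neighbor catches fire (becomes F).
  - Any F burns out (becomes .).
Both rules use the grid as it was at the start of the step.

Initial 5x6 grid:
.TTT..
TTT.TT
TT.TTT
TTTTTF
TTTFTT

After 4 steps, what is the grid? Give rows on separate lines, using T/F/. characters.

Step 1: 6 trees catch fire, 2 burn out
  .TTT..
  TTT.TT
  TT.TTF
  TTTFF.
  TTF.FF
Step 2: 5 trees catch fire, 6 burn out
  .TTT..
  TTT.TF
  TT.FF.
  TTF...
  TF....
Step 3: 3 trees catch fire, 5 burn out
  .TTT..
  TTT.F.
  TT....
  TF....
  F.....
Step 4: 2 trees catch fire, 3 burn out
  .TTT..
  TTT...
  TF....
  F.....
  ......

.TTT..
TTT...
TF....
F.....
......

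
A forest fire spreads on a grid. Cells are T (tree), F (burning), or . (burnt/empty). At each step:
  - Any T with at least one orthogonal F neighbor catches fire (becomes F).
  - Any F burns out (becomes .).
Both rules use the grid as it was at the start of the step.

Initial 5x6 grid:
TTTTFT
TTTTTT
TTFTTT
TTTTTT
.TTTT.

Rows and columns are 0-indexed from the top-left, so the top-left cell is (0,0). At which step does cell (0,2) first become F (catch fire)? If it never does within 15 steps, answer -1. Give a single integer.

Step 1: cell (0,2)='T' (+7 fires, +2 burnt)
Step 2: cell (0,2)='F' (+9 fires, +7 burnt)
  -> target ignites at step 2
Step 3: cell (0,2)='.' (+7 fires, +9 burnt)
Step 4: cell (0,2)='.' (+3 fires, +7 burnt)
Step 5: cell (0,2)='.' (+0 fires, +3 burnt)
  fire out at step 5

2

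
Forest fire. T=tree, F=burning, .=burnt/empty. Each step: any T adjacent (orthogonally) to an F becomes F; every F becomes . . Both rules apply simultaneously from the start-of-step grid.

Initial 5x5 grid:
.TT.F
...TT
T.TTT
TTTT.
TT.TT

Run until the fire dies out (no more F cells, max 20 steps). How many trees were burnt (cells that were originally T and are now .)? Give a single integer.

Answer: 14

Derivation:
Step 1: +1 fires, +1 burnt (F count now 1)
Step 2: +2 fires, +1 burnt (F count now 2)
Step 3: +1 fires, +2 burnt (F count now 1)
Step 4: +2 fires, +1 burnt (F count now 2)
Step 5: +2 fires, +2 burnt (F count now 2)
Step 6: +2 fires, +2 burnt (F count now 2)
Step 7: +2 fires, +2 burnt (F count now 2)
Step 8: +2 fires, +2 burnt (F count now 2)
Step 9: +0 fires, +2 burnt (F count now 0)
Fire out after step 9
Initially T: 16, now '.': 23
Total burnt (originally-T cells now '.'): 14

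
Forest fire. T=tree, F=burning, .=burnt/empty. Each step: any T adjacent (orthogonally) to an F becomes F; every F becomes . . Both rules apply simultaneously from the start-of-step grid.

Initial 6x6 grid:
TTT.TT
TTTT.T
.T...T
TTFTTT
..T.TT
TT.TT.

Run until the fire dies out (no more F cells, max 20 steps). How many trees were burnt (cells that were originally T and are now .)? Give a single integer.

Answer: 22

Derivation:
Step 1: +3 fires, +1 burnt (F count now 3)
Step 2: +3 fires, +3 burnt (F count now 3)
Step 3: +3 fires, +3 burnt (F count now 3)
Step 4: +6 fires, +3 burnt (F count now 6)
Step 5: +5 fires, +6 burnt (F count now 5)
Step 6: +1 fires, +5 burnt (F count now 1)
Step 7: +1 fires, +1 burnt (F count now 1)
Step 8: +0 fires, +1 burnt (F count now 0)
Fire out after step 8
Initially T: 24, now '.': 34
Total burnt (originally-T cells now '.'): 22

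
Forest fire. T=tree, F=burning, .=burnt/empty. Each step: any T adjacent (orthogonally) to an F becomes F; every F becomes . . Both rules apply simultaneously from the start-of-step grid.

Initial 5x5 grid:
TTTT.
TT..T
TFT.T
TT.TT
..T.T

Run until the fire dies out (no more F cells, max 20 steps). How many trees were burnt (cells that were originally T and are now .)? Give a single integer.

Answer: 10

Derivation:
Step 1: +4 fires, +1 burnt (F count now 4)
Step 2: +3 fires, +4 burnt (F count now 3)
Step 3: +2 fires, +3 burnt (F count now 2)
Step 4: +1 fires, +2 burnt (F count now 1)
Step 5: +0 fires, +1 burnt (F count now 0)
Fire out after step 5
Initially T: 16, now '.': 19
Total burnt (originally-T cells now '.'): 10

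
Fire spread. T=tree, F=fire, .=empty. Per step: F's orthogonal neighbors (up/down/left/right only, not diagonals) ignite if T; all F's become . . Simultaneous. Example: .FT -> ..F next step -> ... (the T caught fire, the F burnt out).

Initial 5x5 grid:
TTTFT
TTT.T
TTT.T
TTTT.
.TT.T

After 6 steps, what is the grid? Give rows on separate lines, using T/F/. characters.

Step 1: 2 trees catch fire, 1 burn out
  TTF.F
  TTT.T
  TTT.T
  TTTT.
  .TT.T
Step 2: 3 trees catch fire, 2 burn out
  TF...
  TTF.F
  TTT.T
  TTTT.
  .TT.T
Step 3: 4 trees catch fire, 3 burn out
  F....
  TF...
  TTF.F
  TTTT.
  .TT.T
Step 4: 3 trees catch fire, 4 burn out
  .....
  F....
  TF...
  TTFT.
  .TT.T
Step 5: 4 trees catch fire, 3 burn out
  .....
  .....
  F....
  TF.F.
  .TF.T
Step 6: 2 trees catch fire, 4 burn out
  .....
  .....
  .....
  F....
  .F..T

.....
.....
.....
F....
.F..T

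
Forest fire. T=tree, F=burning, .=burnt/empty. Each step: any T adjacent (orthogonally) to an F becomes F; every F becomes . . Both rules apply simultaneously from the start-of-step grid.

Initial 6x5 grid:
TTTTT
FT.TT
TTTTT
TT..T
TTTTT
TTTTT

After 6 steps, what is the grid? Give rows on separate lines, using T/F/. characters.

Step 1: 3 trees catch fire, 1 burn out
  FTTTT
  .F.TT
  FTTTT
  TT..T
  TTTTT
  TTTTT
Step 2: 3 trees catch fire, 3 burn out
  .FTTT
  ...TT
  .FTTT
  FT..T
  TTTTT
  TTTTT
Step 3: 4 trees catch fire, 3 burn out
  ..FTT
  ...TT
  ..FTT
  .F..T
  FTTTT
  TTTTT
Step 4: 4 trees catch fire, 4 burn out
  ...FT
  ...TT
  ...FT
  ....T
  .FTTT
  FTTTT
Step 5: 5 trees catch fire, 4 burn out
  ....F
  ...FT
  ....F
  ....T
  ..FTT
  .FTTT
Step 6: 4 trees catch fire, 5 burn out
  .....
  ....F
  .....
  ....F
  ...FT
  ..FTT

.....
....F
.....
....F
...FT
..FTT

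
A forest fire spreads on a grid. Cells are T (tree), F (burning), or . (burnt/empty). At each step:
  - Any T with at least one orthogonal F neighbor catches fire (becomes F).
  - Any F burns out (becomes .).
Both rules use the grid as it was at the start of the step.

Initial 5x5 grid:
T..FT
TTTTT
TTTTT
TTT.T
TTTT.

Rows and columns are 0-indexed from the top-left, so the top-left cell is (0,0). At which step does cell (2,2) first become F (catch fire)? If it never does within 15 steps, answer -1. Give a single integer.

Step 1: cell (2,2)='T' (+2 fires, +1 burnt)
Step 2: cell (2,2)='T' (+3 fires, +2 burnt)
Step 3: cell (2,2)='F' (+3 fires, +3 burnt)
  -> target ignites at step 3
Step 4: cell (2,2)='.' (+4 fires, +3 burnt)
Step 5: cell (2,2)='.' (+4 fires, +4 burnt)
Step 6: cell (2,2)='.' (+3 fires, +4 burnt)
Step 7: cell (2,2)='.' (+1 fires, +3 burnt)
Step 8: cell (2,2)='.' (+0 fires, +1 burnt)
  fire out at step 8

3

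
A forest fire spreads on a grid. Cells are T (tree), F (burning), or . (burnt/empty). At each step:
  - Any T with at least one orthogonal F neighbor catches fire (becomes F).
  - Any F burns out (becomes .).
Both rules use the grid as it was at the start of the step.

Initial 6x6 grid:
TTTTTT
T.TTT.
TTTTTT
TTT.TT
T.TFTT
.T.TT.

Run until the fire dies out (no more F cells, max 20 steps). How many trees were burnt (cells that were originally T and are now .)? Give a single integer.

Answer: 27

Derivation:
Step 1: +3 fires, +1 burnt (F count now 3)
Step 2: +4 fires, +3 burnt (F count now 4)
Step 3: +4 fires, +4 burnt (F count now 4)
Step 4: +6 fires, +4 burnt (F count now 6)
Step 5: +5 fires, +6 burnt (F count now 5)
Step 6: +4 fires, +5 burnt (F count now 4)
Step 7: +1 fires, +4 burnt (F count now 1)
Step 8: +0 fires, +1 burnt (F count now 0)
Fire out after step 8
Initially T: 28, now '.': 35
Total burnt (originally-T cells now '.'): 27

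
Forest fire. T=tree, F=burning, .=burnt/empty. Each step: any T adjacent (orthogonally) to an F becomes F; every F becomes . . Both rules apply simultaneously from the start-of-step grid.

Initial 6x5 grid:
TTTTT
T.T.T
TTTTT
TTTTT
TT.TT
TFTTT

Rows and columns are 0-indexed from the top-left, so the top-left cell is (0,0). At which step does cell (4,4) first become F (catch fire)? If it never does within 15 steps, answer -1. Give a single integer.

Step 1: cell (4,4)='T' (+3 fires, +1 burnt)
Step 2: cell (4,4)='T' (+3 fires, +3 burnt)
Step 3: cell (4,4)='T' (+5 fires, +3 burnt)
Step 4: cell (4,4)='F' (+4 fires, +5 burnt)
  -> target ignites at step 4
Step 5: cell (4,4)='.' (+4 fires, +4 burnt)
Step 6: cell (4,4)='.' (+3 fires, +4 burnt)
Step 7: cell (4,4)='.' (+3 fires, +3 burnt)
Step 8: cell (4,4)='.' (+1 fires, +3 burnt)
Step 9: cell (4,4)='.' (+0 fires, +1 burnt)
  fire out at step 9

4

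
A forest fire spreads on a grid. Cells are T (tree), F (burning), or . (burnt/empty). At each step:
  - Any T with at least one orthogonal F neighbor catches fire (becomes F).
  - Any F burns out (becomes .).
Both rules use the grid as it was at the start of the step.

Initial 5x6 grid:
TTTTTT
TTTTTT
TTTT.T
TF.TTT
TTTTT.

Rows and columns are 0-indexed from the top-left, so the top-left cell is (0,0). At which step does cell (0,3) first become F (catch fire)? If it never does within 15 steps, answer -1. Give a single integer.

Step 1: cell (0,3)='T' (+3 fires, +1 burnt)
Step 2: cell (0,3)='T' (+5 fires, +3 burnt)
Step 3: cell (0,3)='T' (+5 fires, +5 burnt)
Step 4: cell (0,3)='T' (+5 fires, +5 burnt)
Step 5: cell (0,3)='F' (+3 fires, +5 burnt)
  -> target ignites at step 5
Step 6: cell (0,3)='.' (+3 fires, +3 burnt)
Step 7: cell (0,3)='.' (+2 fires, +3 burnt)
Step 8: cell (0,3)='.' (+0 fires, +2 burnt)
  fire out at step 8

5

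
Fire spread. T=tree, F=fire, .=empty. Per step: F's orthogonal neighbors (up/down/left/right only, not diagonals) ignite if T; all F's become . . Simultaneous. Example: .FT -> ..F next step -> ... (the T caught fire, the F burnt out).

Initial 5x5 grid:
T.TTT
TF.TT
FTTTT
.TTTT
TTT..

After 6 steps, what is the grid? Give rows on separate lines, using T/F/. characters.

Step 1: 2 trees catch fire, 2 burn out
  T.TTT
  F..TT
  .FTTT
  .TTTT
  TTT..
Step 2: 3 trees catch fire, 2 burn out
  F.TTT
  ...TT
  ..FTT
  .FTTT
  TTT..
Step 3: 3 trees catch fire, 3 burn out
  ..TTT
  ...TT
  ...FT
  ..FTT
  TFT..
Step 4: 5 trees catch fire, 3 burn out
  ..TTT
  ...FT
  ....F
  ...FT
  F.F..
Step 5: 3 trees catch fire, 5 burn out
  ..TFT
  ....F
  .....
  ....F
  .....
Step 6: 2 trees catch fire, 3 burn out
  ..F.F
  .....
  .....
  .....
  .....

..F.F
.....
.....
.....
.....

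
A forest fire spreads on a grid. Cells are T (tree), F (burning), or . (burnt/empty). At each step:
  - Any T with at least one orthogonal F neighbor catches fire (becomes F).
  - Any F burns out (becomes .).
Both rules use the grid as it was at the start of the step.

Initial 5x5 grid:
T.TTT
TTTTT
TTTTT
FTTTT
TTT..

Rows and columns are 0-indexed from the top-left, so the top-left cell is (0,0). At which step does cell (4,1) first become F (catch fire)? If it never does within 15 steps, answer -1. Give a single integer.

Step 1: cell (4,1)='T' (+3 fires, +1 burnt)
Step 2: cell (4,1)='F' (+4 fires, +3 burnt)
  -> target ignites at step 2
Step 3: cell (4,1)='.' (+5 fires, +4 burnt)
Step 4: cell (4,1)='.' (+3 fires, +5 burnt)
Step 5: cell (4,1)='.' (+3 fires, +3 burnt)
Step 6: cell (4,1)='.' (+2 fires, +3 burnt)
Step 7: cell (4,1)='.' (+1 fires, +2 burnt)
Step 8: cell (4,1)='.' (+0 fires, +1 burnt)
  fire out at step 8

2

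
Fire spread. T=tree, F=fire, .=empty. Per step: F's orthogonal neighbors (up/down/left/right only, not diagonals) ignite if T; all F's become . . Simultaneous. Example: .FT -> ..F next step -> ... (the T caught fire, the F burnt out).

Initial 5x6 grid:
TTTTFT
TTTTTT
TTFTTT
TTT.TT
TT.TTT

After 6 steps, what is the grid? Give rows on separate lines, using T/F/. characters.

Step 1: 7 trees catch fire, 2 burn out
  TTTF.F
  TTFTFT
  TF.FTT
  TTF.TT
  TT.TTT
Step 2: 7 trees catch fire, 7 burn out
  TTF...
  TF.F.F
  F...FT
  TF..TT
  TT.TTT
Step 3: 6 trees catch fire, 7 burn out
  TF....
  F.....
  .....F
  F...FT
  TF.TTT
Step 4: 4 trees catch fire, 6 burn out
  F.....
  ......
  ......
  .....F
  F..TFT
Step 5: 2 trees catch fire, 4 burn out
  ......
  ......
  ......
  ......
  ...F.F
Step 6: 0 trees catch fire, 2 burn out
  ......
  ......
  ......
  ......
  ......

......
......
......
......
......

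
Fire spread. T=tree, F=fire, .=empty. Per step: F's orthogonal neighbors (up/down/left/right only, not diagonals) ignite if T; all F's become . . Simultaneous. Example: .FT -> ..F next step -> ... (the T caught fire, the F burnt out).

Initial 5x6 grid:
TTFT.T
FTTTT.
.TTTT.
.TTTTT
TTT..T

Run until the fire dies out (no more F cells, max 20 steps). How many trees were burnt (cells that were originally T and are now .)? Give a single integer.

Step 1: +5 fires, +2 burnt (F count now 5)
Step 2: +3 fires, +5 burnt (F count now 3)
Step 3: +4 fires, +3 burnt (F count now 4)
Step 4: +4 fires, +4 burnt (F count now 4)
Step 5: +2 fires, +4 burnt (F count now 2)
Step 6: +1 fires, +2 burnt (F count now 1)
Step 7: +1 fires, +1 burnt (F count now 1)
Step 8: +0 fires, +1 burnt (F count now 0)
Fire out after step 8
Initially T: 21, now '.': 29
Total burnt (originally-T cells now '.'): 20

Answer: 20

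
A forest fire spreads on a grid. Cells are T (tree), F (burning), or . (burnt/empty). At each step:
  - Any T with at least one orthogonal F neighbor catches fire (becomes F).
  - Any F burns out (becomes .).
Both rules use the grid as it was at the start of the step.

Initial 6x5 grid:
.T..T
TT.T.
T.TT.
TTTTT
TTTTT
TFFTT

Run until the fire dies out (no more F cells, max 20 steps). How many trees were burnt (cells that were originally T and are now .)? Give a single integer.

Step 1: +4 fires, +2 burnt (F count now 4)
Step 2: +5 fires, +4 burnt (F count now 5)
Step 3: +4 fires, +5 burnt (F count now 4)
Step 4: +3 fires, +4 burnt (F count now 3)
Step 5: +2 fires, +3 burnt (F count now 2)
Step 6: +1 fires, +2 burnt (F count now 1)
Step 7: +1 fires, +1 burnt (F count now 1)
Step 8: +0 fires, +1 burnt (F count now 0)
Fire out after step 8
Initially T: 21, now '.': 29
Total burnt (originally-T cells now '.'): 20

Answer: 20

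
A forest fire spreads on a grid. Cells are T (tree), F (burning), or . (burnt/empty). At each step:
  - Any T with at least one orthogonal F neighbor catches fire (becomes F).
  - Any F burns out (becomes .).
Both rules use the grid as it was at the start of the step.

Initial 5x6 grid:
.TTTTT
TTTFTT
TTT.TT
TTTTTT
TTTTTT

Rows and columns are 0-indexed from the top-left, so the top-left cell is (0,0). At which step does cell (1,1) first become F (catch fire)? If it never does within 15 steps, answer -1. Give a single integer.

Step 1: cell (1,1)='T' (+3 fires, +1 burnt)
Step 2: cell (1,1)='F' (+6 fires, +3 burnt)
  -> target ignites at step 2
Step 3: cell (1,1)='.' (+7 fires, +6 burnt)
Step 4: cell (1,1)='.' (+6 fires, +7 burnt)
Step 5: cell (1,1)='.' (+4 fires, +6 burnt)
Step 6: cell (1,1)='.' (+1 fires, +4 burnt)
Step 7: cell (1,1)='.' (+0 fires, +1 burnt)
  fire out at step 7

2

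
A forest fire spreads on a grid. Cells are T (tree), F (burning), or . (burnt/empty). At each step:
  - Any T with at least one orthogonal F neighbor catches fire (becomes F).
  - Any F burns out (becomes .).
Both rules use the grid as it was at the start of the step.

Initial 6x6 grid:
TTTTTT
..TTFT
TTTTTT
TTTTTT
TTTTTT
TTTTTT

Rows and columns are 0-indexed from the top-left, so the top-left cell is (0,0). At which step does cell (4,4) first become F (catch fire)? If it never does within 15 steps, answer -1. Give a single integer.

Step 1: cell (4,4)='T' (+4 fires, +1 burnt)
Step 2: cell (4,4)='T' (+6 fires, +4 burnt)
Step 3: cell (4,4)='F' (+5 fires, +6 burnt)
  -> target ignites at step 3
Step 4: cell (4,4)='.' (+6 fires, +5 burnt)
Step 5: cell (4,4)='.' (+6 fires, +6 burnt)
Step 6: cell (4,4)='.' (+3 fires, +6 burnt)
Step 7: cell (4,4)='.' (+2 fires, +3 burnt)
Step 8: cell (4,4)='.' (+1 fires, +2 burnt)
Step 9: cell (4,4)='.' (+0 fires, +1 burnt)
  fire out at step 9

3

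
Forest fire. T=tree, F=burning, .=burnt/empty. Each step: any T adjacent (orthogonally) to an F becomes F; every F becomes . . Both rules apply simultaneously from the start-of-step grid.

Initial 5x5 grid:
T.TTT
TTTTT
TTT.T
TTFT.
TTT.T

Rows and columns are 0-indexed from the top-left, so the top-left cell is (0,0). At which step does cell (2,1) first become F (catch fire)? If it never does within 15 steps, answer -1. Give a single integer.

Step 1: cell (2,1)='T' (+4 fires, +1 burnt)
Step 2: cell (2,1)='F' (+4 fires, +4 burnt)
  -> target ignites at step 2
Step 3: cell (2,1)='.' (+5 fires, +4 burnt)
Step 4: cell (2,1)='.' (+3 fires, +5 burnt)
Step 5: cell (2,1)='.' (+3 fires, +3 burnt)
Step 6: cell (2,1)='.' (+0 fires, +3 burnt)
  fire out at step 6

2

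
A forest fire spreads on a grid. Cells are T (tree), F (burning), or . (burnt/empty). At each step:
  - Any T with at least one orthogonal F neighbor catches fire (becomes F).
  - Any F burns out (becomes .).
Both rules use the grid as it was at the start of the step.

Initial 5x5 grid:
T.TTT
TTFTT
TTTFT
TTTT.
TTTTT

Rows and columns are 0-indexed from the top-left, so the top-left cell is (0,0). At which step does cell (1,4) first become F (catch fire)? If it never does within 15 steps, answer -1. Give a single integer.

Step 1: cell (1,4)='T' (+6 fires, +2 burnt)
Step 2: cell (1,4)='F' (+6 fires, +6 burnt)
  -> target ignites at step 2
Step 3: cell (1,4)='.' (+6 fires, +6 burnt)
Step 4: cell (1,4)='.' (+2 fires, +6 burnt)
Step 5: cell (1,4)='.' (+1 fires, +2 burnt)
Step 6: cell (1,4)='.' (+0 fires, +1 burnt)
  fire out at step 6

2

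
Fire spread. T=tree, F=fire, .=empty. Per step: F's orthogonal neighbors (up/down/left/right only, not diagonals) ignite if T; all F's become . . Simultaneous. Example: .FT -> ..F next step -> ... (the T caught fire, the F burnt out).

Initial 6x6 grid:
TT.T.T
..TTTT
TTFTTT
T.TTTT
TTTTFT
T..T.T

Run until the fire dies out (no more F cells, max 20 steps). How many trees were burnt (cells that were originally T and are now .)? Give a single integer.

Step 1: +7 fires, +2 burnt (F count now 7)
Step 2: +8 fires, +7 burnt (F count now 8)
Step 3: +5 fires, +8 burnt (F count now 5)
Step 4: +2 fires, +5 burnt (F count now 2)
Step 5: +2 fires, +2 burnt (F count now 2)
Step 6: +0 fires, +2 burnt (F count now 0)
Fire out after step 6
Initially T: 26, now '.': 34
Total burnt (originally-T cells now '.'): 24

Answer: 24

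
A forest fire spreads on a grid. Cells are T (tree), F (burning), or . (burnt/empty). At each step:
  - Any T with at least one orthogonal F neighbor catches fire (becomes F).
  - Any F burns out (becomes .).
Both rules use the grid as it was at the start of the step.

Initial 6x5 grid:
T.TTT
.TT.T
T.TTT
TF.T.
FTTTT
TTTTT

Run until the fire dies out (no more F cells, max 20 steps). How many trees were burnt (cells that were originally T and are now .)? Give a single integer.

Step 1: +3 fires, +2 burnt (F count now 3)
Step 2: +3 fires, +3 burnt (F count now 3)
Step 3: +2 fires, +3 burnt (F count now 2)
Step 4: +3 fires, +2 burnt (F count now 3)
Step 5: +2 fires, +3 burnt (F count now 2)
Step 6: +2 fires, +2 burnt (F count now 2)
Step 7: +2 fires, +2 burnt (F count now 2)
Step 8: +3 fires, +2 burnt (F count now 3)
Step 9: +1 fires, +3 burnt (F count now 1)
Step 10: +0 fires, +1 burnt (F count now 0)
Fire out after step 10
Initially T: 22, now '.': 29
Total burnt (originally-T cells now '.'): 21

Answer: 21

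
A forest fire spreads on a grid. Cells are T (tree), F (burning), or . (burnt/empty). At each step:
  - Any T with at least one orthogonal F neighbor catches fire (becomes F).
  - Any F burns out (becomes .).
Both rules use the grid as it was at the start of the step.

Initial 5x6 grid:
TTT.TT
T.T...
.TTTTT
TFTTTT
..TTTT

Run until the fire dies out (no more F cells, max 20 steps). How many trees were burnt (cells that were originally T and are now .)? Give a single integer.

Answer: 19

Derivation:
Step 1: +3 fires, +1 burnt (F count now 3)
Step 2: +3 fires, +3 burnt (F count now 3)
Step 3: +4 fires, +3 burnt (F count now 4)
Step 4: +4 fires, +4 burnt (F count now 4)
Step 5: +3 fires, +4 burnt (F count now 3)
Step 6: +1 fires, +3 burnt (F count now 1)
Step 7: +1 fires, +1 burnt (F count now 1)
Step 8: +0 fires, +1 burnt (F count now 0)
Fire out after step 8
Initially T: 21, now '.': 28
Total burnt (originally-T cells now '.'): 19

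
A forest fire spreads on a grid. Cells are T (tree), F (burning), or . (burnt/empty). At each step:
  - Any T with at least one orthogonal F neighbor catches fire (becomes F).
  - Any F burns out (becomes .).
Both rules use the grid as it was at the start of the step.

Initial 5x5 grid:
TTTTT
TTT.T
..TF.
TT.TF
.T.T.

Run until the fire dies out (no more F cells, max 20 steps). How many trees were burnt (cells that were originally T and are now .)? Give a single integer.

Step 1: +2 fires, +2 burnt (F count now 2)
Step 2: +2 fires, +2 burnt (F count now 2)
Step 3: +2 fires, +2 burnt (F count now 2)
Step 4: +3 fires, +2 burnt (F count now 3)
Step 5: +2 fires, +3 burnt (F count now 2)
Step 6: +1 fires, +2 burnt (F count now 1)
Step 7: +0 fires, +1 burnt (F count now 0)
Fire out after step 7
Initially T: 15, now '.': 22
Total burnt (originally-T cells now '.'): 12

Answer: 12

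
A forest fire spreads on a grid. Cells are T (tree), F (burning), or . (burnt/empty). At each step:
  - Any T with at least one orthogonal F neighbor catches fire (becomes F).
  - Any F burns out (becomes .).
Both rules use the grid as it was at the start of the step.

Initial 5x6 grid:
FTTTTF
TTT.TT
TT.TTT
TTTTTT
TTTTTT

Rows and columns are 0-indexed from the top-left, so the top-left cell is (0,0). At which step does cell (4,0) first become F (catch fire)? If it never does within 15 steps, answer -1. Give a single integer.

Step 1: cell (4,0)='T' (+4 fires, +2 burnt)
Step 2: cell (4,0)='T' (+6 fires, +4 burnt)
Step 3: cell (4,0)='T' (+5 fires, +6 burnt)
Step 4: cell (4,0)='F' (+5 fires, +5 burnt)
  -> target ignites at step 4
Step 5: cell (4,0)='.' (+4 fires, +5 burnt)
Step 6: cell (4,0)='.' (+2 fires, +4 burnt)
Step 7: cell (4,0)='.' (+0 fires, +2 burnt)
  fire out at step 7

4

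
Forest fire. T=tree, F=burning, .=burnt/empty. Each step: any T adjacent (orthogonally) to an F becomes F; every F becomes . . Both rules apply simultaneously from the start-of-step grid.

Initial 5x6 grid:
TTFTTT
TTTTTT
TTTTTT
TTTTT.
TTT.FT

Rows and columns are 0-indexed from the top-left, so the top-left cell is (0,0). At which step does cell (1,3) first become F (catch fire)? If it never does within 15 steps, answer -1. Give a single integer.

Step 1: cell (1,3)='T' (+5 fires, +2 burnt)
Step 2: cell (1,3)='F' (+7 fires, +5 burnt)
  -> target ignites at step 2
Step 3: cell (1,3)='.' (+7 fires, +7 burnt)
Step 4: cell (1,3)='.' (+4 fires, +7 burnt)
Step 5: cell (1,3)='.' (+2 fires, +4 burnt)
Step 6: cell (1,3)='.' (+1 fires, +2 burnt)
Step 7: cell (1,3)='.' (+0 fires, +1 burnt)
  fire out at step 7

2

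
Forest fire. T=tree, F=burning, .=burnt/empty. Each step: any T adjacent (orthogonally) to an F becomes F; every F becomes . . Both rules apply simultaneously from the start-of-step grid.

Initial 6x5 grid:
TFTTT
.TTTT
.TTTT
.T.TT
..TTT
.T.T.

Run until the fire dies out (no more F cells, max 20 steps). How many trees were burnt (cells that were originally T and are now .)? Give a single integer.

Step 1: +3 fires, +1 burnt (F count now 3)
Step 2: +3 fires, +3 burnt (F count now 3)
Step 3: +4 fires, +3 burnt (F count now 4)
Step 4: +2 fires, +4 burnt (F count now 2)
Step 5: +2 fires, +2 burnt (F count now 2)
Step 6: +2 fires, +2 burnt (F count now 2)
Step 7: +3 fires, +2 burnt (F count now 3)
Step 8: +0 fires, +3 burnt (F count now 0)
Fire out after step 8
Initially T: 20, now '.': 29
Total burnt (originally-T cells now '.'): 19

Answer: 19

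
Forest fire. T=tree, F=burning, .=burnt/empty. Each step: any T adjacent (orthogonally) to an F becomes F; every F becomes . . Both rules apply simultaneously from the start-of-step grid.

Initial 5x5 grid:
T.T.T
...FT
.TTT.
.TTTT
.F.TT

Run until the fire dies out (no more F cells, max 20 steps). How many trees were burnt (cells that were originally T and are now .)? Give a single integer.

Answer: 11

Derivation:
Step 1: +3 fires, +2 burnt (F count now 3)
Step 2: +5 fires, +3 burnt (F count now 5)
Step 3: +2 fires, +5 burnt (F count now 2)
Step 4: +1 fires, +2 burnt (F count now 1)
Step 5: +0 fires, +1 burnt (F count now 0)
Fire out after step 5
Initially T: 13, now '.': 23
Total burnt (originally-T cells now '.'): 11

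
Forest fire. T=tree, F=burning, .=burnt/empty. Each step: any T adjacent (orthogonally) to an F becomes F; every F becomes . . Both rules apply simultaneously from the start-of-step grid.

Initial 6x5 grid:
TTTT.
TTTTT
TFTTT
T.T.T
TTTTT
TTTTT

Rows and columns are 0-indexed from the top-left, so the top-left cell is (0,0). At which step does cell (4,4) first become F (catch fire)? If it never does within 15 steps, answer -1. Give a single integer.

Step 1: cell (4,4)='T' (+3 fires, +1 burnt)
Step 2: cell (4,4)='T' (+6 fires, +3 burnt)
Step 3: cell (4,4)='T' (+6 fires, +6 burnt)
Step 4: cell (4,4)='T' (+7 fires, +6 burnt)
Step 5: cell (4,4)='F' (+3 fires, +7 burnt)
  -> target ignites at step 5
Step 6: cell (4,4)='.' (+1 fires, +3 burnt)
Step 7: cell (4,4)='.' (+0 fires, +1 burnt)
  fire out at step 7

5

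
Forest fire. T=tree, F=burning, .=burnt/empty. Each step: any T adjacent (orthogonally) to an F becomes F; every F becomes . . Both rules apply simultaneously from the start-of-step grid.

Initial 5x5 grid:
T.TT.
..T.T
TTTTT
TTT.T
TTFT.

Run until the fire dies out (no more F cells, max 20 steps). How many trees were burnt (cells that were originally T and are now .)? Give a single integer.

Step 1: +3 fires, +1 burnt (F count now 3)
Step 2: +3 fires, +3 burnt (F count now 3)
Step 3: +4 fires, +3 burnt (F count now 4)
Step 4: +3 fires, +4 burnt (F count now 3)
Step 5: +3 fires, +3 burnt (F count now 3)
Step 6: +0 fires, +3 burnt (F count now 0)
Fire out after step 6
Initially T: 17, now '.': 24
Total burnt (originally-T cells now '.'): 16

Answer: 16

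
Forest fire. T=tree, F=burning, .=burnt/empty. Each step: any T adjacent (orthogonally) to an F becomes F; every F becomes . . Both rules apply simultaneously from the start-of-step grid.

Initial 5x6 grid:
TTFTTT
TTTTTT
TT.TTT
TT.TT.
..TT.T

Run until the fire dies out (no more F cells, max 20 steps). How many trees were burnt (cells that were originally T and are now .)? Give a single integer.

Step 1: +3 fires, +1 burnt (F count now 3)
Step 2: +4 fires, +3 burnt (F count now 4)
Step 3: +5 fires, +4 burnt (F count now 5)
Step 4: +5 fires, +5 burnt (F count now 5)
Step 5: +4 fires, +5 burnt (F count now 4)
Step 6: +1 fires, +4 burnt (F count now 1)
Step 7: +0 fires, +1 burnt (F count now 0)
Fire out after step 7
Initially T: 23, now '.': 29
Total burnt (originally-T cells now '.'): 22

Answer: 22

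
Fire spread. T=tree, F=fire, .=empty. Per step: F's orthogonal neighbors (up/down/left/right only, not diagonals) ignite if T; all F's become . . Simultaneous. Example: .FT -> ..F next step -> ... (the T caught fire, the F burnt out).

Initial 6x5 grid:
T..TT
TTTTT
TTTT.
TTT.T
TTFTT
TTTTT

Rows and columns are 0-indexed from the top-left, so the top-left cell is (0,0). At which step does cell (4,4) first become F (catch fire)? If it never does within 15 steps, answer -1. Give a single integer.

Step 1: cell (4,4)='T' (+4 fires, +1 burnt)
Step 2: cell (4,4)='F' (+6 fires, +4 burnt)
  -> target ignites at step 2
Step 3: cell (4,4)='.' (+7 fires, +6 burnt)
Step 4: cell (4,4)='.' (+3 fires, +7 burnt)
Step 5: cell (4,4)='.' (+3 fires, +3 burnt)
Step 6: cell (4,4)='.' (+2 fires, +3 burnt)
Step 7: cell (4,4)='.' (+0 fires, +2 burnt)
  fire out at step 7

2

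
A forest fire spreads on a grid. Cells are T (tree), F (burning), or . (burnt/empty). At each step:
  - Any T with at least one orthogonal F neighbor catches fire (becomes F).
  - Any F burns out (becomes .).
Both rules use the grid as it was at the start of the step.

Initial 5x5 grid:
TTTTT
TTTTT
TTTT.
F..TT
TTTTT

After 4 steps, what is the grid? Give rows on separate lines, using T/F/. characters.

Step 1: 2 trees catch fire, 1 burn out
  TTTTT
  TTTTT
  FTTT.
  ...TT
  FTTTT
Step 2: 3 trees catch fire, 2 burn out
  TTTTT
  FTTTT
  .FTT.
  ...TT
  .FTTT
Step 3: 4 trees catch fire, 3 burn out
  FTTTT
  .FTTT
  ..FT.
  ...TT
  ..FTT
Step 4: 4 trees catch fire, 4 burn out
  .FTTT
  ..FTT
  ...F.
  ...TT
  ...FT

.FTTT
..FTT
...F.
...TT
...FT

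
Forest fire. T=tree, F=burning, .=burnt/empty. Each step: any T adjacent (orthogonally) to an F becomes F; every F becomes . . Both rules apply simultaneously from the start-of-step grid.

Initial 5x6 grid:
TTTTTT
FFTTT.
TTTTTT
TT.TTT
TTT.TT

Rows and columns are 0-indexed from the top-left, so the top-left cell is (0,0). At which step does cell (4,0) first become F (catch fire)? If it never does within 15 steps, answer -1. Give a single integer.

Step 1: cell (4,0)='T' (+5 fires, +2 burnt)
Step 2: cell (4,0)='T' (+5 fires, +5 burnt)
Step 3: cell (4,0)='F' (+5 fires, +5 burnt)
  -> target ignites at step 3
Step 4: cell (4,0)='.' (+4 fires, +5 burnt)
Step 5: cell (4,0)='.' (+3 fires, +4 burnt)
Step 6: cell (4,0)='.' (+2 fires, +3 burnt)
Step 7: cell (4,0)='.' (+1 fires, +2 burnt)
Step 8: cell (4,0)='.' (+0 fires, +1 burnt)
  fire out at step 8

3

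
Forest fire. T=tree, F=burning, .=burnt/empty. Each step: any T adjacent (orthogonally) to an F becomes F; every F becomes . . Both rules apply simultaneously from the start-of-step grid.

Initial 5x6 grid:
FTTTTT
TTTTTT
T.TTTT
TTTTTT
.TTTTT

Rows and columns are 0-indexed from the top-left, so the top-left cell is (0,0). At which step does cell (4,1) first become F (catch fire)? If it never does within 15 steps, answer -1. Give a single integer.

Step 1: cell (4,1)='T' (+2 fires, +1 burnt)
Step 2: cell (4,1)='T' (+3 fires, +2 burnt)
Step 3: cell (4,1)='T' (+3 fires, +3 burnt)
Step 4: cell (4,1)='T' (+4 fires, +3 burnt)
Step 5: cell (4,1)='F' (+5 fires, +4 burnt)
  -> target ignites at step 5
Step 6: cell (4,1)='.' (+4 fires, +5 burnt)
Step 7: cell (4,1)='.' (+3 fires, +4 burnt)
Step 8: cell (4,1)='.' (+2 fires, +3 burnt)
Step 9: cell (4,1)='.' (+1 fires, +2 burnt)
Step 10: cell (4,1)='.' (+0 fires, +1 burnt)
  fire out at step 10

5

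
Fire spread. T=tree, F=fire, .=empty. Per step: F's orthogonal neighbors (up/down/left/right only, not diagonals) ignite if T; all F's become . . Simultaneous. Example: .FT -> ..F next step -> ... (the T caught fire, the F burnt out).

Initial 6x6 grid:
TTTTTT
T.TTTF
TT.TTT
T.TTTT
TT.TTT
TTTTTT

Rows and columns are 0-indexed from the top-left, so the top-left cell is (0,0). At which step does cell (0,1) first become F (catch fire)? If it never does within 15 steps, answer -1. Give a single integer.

Step 1: cell (0,1)='T' (+3 fires, +1 burnt)
Step 2: cell (0,1)='T' (+4 fires, +3 burnt)
Step 3: cell (0,1)='T' (+5 fires, +4 burnt)
Step 4: cell (0,1)='T' (+4 fires, +5 burnt)
Step 5: cell (0,1)='F' (+4 fires, +4 burnt)
  -> target ignites at step 5
Step 6: cell (0,1)='.' (+2 fires, +4 burnt)
Step 7: cell (0,1)='.' (+2 fires, +2 burnt)
Step 8: cell (0,1)='.' (+2 fires, +2 burnt)
Step 9: cell (0,1)='.' (+4 fires, +2 burnt)
Step 10: cell (0,1)='.' (+1 fires, +4 burnt)
Step 11: cell (0,1)='.' (+0 fires, +1 burnt)
  fire out at step 11

5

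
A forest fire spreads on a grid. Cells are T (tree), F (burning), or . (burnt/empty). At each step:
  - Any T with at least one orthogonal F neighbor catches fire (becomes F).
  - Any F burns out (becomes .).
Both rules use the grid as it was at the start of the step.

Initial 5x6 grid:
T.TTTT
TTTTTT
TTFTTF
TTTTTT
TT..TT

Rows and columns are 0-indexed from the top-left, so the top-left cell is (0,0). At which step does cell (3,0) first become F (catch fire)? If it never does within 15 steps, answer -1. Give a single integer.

Step 1: cell (3,0)='T' (+7 fires, +2 burnt)
Step 2: cell (3,0)='T' (+10 fires, +7 burnt)
Step 3: cell (3,0)='F' (+6 fires, +10 burnt)
  -> target ignites at step 3
Step 4: cell (3,0)='.' (+2 fires, +6 burnt)
Step 5: cell (3,0)='.' (+0 fires, +2 burnt)
  fire out at step 5

3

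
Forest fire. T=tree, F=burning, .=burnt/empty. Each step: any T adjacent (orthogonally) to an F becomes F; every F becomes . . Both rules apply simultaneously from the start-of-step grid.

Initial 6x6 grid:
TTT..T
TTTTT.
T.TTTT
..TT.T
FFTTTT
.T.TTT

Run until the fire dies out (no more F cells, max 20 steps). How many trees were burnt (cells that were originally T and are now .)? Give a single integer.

Answer: 24

Derivation:
Step 1: +2 fires, +2 burnt (F count now 2)
Step 2: +2 fires, +2 burnt (F count now 2)
Step 3: +4 fires, +2 burnt (F count now 4)
Step 4: +4 fires, +4 burnt (F count now 4)
Step 5: +6 fires, +4 burnt (F count now 6)
Step 6: +4 fires, +6 burnt (F count now 4)
Step 7: +2 fires, +4 burnt (F count now 2)
Step 8: +0 fires, +2 burnt (F count now 0)
Fire out after step 8
Initially T: 25, now '.': 35
Total burnt (originally-T cells now '.'): 24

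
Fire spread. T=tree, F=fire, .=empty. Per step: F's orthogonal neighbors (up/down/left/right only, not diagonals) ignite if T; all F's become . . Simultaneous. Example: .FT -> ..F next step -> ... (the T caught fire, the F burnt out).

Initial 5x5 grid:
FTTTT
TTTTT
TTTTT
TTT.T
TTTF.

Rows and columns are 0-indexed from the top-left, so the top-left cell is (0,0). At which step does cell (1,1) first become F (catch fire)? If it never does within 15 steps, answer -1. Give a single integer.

Step 1: cell (1,1)='T' (+3 fires, +2 burnt)
Step 2: cell (1,1)='F' (+5 fires, +3 burnt)
  -> target ignites at step 2
Step 3: cell (1,1)='.' (+7 fires, +5 burnt)
Step 4: cell (1,1)='.' (+3 fires, +7 burnt)
Step 5: cell (1,1)='.' (+2 fires, +3 burnt)
Step 6: cell (1,1)='.' (+1 fires, +2 burnt)
Step 7: cell (1,1)='.' (+0 fires, +1 burnt)
  fire out at step 7

2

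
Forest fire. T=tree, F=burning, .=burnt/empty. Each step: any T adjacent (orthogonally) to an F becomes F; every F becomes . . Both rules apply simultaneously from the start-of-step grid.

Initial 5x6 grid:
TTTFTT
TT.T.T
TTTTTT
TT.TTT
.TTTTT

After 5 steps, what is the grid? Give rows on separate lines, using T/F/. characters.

Step 1: 3 trees catch fire, 1 burn out
  TTF.FT
  TT.F.T
  TTTTTT
  TT.TTT
  .TTTTT
Step 2: 3 trees catch fire, 3 burn out
  TF...F
  TT...T
  TTTFTT
  TT.TTT
  .TTTTT
Step 3: 6 trees catch fire, 3 burn out
  F.....
  TF...F
  TTF.FT
  TT.FTT
  .TTTTT
Step 4: 5 trees catch fire, 6 burn out
  ......
  F.....
  TF...F
  TT..FT
  .TTFTT
Step 5: 5 trees catch fire, 5 burn out
  ......
  ......
  F.....
  TF...F
  .TF.FT

......
......
F.....
TF...F
.TF.FT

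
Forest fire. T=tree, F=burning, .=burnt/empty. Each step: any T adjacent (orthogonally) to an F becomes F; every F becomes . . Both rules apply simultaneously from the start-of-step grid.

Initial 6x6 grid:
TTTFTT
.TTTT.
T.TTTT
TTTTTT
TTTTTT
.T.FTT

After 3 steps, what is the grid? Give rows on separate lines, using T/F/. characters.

Step 1: 5 trees catch fire, 2 burn out
  TTF.FT
  .TTFT.
  T.TTTT
  TTTTTT
  TTTFTT
  .T..FT
Step 2: 9 trees catch fire, 5 burn out
  TF...F
  .TF.F.
  T.TFTT
  TTTFTT
  TTF.FT
  .T...F
Step 3: 8 trees catch fire, 9 burn out
  F.....
  .F....
  T.F.FT
  TTF.FT
  TF...F
  .T....

F.....
.F....
T.F.FT
TTF.FT
TF...F
.T....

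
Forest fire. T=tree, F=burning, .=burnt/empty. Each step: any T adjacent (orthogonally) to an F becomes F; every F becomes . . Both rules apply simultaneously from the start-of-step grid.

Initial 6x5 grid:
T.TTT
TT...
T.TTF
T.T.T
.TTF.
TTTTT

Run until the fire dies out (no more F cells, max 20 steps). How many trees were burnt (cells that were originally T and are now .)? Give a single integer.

Step 1: +4 fires, +2 burnt (F count now 4)
Step 2: +5 fires, +4 burnt (F count now 5)
Step 3: +1 fires, +5 burnt (F count now 1)
Step 4: +1 fires, +1 burnt (F count now 1)
Step 5: +0 fires, +1 burnt (F count now 0)
Fire out after step 5
Initially T: 19, now '.': 22
Total burnt (originally-T cells now '.'): 11

Answer: 11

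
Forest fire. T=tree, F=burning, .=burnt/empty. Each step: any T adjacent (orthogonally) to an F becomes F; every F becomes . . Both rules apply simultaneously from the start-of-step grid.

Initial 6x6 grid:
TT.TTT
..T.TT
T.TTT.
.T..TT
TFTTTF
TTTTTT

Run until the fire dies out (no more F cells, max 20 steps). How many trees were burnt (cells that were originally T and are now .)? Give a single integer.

Answer: 22

Derivation:
Step 1: +7 fires, +2 burnt (F count now 7)
Step 2: +5 fires, +7 burnt (F count now 5)
Step 3: +2 fires, +5 burnt (F count now 2)
Step 4: +2 fires, +2 burnt (F count now 2)
Step 5: +3 fires, +2 burnt (F count now 3)
Step 6: +3 fires, +3 burnt (F count now 3)
Step 7: +0 fires, +3 burnt (F count now 0)
Fire out after step 7
Initially T: 25, now '.': 33
Total burnt (originally-T cells now '.'): 22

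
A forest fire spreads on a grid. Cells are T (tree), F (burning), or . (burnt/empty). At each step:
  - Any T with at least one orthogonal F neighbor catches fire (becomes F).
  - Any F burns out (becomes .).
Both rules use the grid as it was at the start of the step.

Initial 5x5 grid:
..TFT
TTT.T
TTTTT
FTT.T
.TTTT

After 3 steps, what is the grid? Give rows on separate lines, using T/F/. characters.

Step 1: 4 trees catch fire, 2 burn out
  ..F.F
  TTT.T
  FTTTT
  .FT.T
  .TTTT
Step 2: 6 trees catch fire, 4 burn out
  .....
  FTF.F
  .FTTT
  ..F.T
  .FTTT
Step 3: 4 trees catch fire, 6 burn out
  .....
  .F...
  ..FTF
  ....T
  ..FTT

.....
.F...
..FTF
....T
..FTT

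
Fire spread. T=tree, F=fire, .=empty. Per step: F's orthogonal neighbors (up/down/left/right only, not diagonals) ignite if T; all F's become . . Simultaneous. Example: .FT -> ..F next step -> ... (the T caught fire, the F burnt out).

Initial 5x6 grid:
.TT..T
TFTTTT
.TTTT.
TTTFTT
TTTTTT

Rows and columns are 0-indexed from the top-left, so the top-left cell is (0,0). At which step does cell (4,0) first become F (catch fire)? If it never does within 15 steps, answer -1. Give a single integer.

Step 1: cell (4,0)='T' (+8 fires, +2 burnt)
Step 2: cell (4,0)='T' (+8 fires, +8 burnt)
Step 3: cell (4,0)='T' (+4 fires, +8 burnt)
Step 4: cell (4,0)='F' (+2 fires, +4 burnt)
  -> target ignites at step 4
Step 5: cell (4,0)='.' (+1 fires, +2 burnt)
Step 6: cell (4,0)='.' (+0 fires, +1 burnt)
  fire out at step 6

4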